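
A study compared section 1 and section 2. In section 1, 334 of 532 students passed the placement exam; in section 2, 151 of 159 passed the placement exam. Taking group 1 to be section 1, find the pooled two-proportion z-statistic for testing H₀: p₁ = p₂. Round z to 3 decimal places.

Sample proportions: p̂₁ = 334/532 = 0.62782 and p̂₂ = 151/159 = 0.94969.
Pooling: p̂ = 485/691 = 0.70188.
Pooled SE = √[0.2092439·0.00816901] ≈ 0.041344.
z = -0.32187/0.041344 = -7.785.

z = -7.785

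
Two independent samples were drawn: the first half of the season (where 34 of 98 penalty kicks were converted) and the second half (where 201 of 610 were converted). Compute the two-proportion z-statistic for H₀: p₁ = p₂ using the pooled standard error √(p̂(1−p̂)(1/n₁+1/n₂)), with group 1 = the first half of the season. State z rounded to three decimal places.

z = 0.340

Sample proportions: p̂₁ = 34/98 = 0.34694 and p̂₂ = 201/610 = 0.32951.
Pooling: p̂ = 235/708 = 0.33192.
SE = √[p̂(1−p̂)(1/n₁+1/n₂)] = √[0.33192·0.66808·(1/98+1/610)] ≈ 0.051247.
z = (p̂₁ − p̂₂)/SE = (0.34694 − 0.32951)/0.051247 = 0.01743/0.051247 = 0.340.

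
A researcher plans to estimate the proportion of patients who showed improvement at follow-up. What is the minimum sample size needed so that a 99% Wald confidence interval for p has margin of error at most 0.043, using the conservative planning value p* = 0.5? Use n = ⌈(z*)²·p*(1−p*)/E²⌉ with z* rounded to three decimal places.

The 99% critical value is z* = 2.576.
p*(1−p*) = 0.2500.
(z*)²·p*(1−p*)/E² = 6.635776·0.2500/0.001849 = 897.211.
Rounding up, n = 898.

n = 898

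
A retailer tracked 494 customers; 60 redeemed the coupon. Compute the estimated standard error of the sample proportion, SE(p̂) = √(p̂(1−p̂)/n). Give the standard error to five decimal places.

SE = 0.01470

With x = 60 successes in n = 494, p̂ = 0.12146.
p̂(1−p̂) = 0.106707.
SE = √(0.106707/494) = 0.01470.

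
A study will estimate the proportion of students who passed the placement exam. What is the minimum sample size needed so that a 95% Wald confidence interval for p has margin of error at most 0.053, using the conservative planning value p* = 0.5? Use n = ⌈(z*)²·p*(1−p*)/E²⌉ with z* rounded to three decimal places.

The 95% critical value is z* = 1.960.
p*(1−p*) = 0.2500.
(z*)²·p*(1−p*)/E² = 3.841600·0.2500/0.002809 = 341.901.
Rounding up, n = 342.

n = 342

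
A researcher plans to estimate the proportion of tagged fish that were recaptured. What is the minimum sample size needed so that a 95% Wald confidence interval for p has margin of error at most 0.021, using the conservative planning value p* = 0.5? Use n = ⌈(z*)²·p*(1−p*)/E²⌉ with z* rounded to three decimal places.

z* = 1.960 at the 95% level.
p*(1−p*) = 0.50·0.50 = 0.2500.
(z*)²·p*(1−p*)/E² = 3.841600·0.2500/0.000441 = 2177.778.
Rounding up, n = 2178.

n = 2178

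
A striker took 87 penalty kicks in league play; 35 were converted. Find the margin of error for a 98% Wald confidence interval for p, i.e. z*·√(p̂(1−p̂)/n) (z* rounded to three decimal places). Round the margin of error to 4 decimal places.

With x = 35 successes in n = 87, p̂ = 0.40230.
Standard error of p̂: √(0.240454/87) = √0.002763845 = 0.052572.
z* = 2.326 at the 98% level.
So ME = 0.1223.

ME = 0.1223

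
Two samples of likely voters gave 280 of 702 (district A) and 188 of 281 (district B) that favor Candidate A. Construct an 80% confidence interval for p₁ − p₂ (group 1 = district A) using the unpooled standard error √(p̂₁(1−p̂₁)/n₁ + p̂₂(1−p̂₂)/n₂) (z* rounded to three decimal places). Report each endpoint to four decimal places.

p̂₁ = 0.39886, p̂₂ = 0.66904, so the observed difference is -0.27018.
SE = √(0.000341554 + 0.000787992) = √0.001129546 = 0.033609.
The 80% critical value is z* = 1.282. Margin = 1.282·0.033609 = 0.04309.
CI: -0.27018 ± 0.04309 = (-0.3133, -0.2271).

(-0.3133, -0.2271)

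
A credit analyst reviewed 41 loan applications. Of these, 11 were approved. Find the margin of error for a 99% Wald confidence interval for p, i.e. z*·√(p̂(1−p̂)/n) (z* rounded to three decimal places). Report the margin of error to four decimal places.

With x = 11 successes in n = 41, p̂ = 0.26829.
Standard error of p̂: √(0.196312/41) = √0.004788091 = 0.069196.
The 99% critical value is z* = 2.576.
Margin of error = z*·SE = 2.576 × 0.069196 = 0.1782.

ME = 0.1782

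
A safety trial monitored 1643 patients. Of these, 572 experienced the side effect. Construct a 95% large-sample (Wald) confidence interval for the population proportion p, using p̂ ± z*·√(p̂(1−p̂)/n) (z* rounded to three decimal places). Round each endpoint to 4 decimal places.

(0.3251, 0.3712)

The sample proportion is 572/1643 = 0.34814.
SE(p̂) = √(0.34814·0.65186/1643) = 0.011753.
The 95% critical value is z* = 1.960.
Margin = 1.960·0.011753 = 0.02304.
So the interval runs from 0.3251 to 0.3712.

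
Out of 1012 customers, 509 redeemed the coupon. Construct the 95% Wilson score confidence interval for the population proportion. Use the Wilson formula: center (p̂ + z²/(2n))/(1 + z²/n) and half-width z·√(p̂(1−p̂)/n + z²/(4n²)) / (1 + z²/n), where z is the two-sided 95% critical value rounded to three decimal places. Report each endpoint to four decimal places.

(0.4722, 0.5337)

Here p̂ = 509/1012 = 0.50296 and z = 1.960 (z² = 3.841600).
Denominator 1 + z²/n = 1 + 3.841600/1012 = 1.003796.
Adjusted center: (0.50296 + z²/(2n))/1.003796 = 0.50295.
Radicand: p̂(1−p̂)/n + z²/(4n²) = 0.000247027 + 0.000000938 = 0.000247965.
Half-width = z·√(radicand)/denom = 1.960·0.015747/1.003796 = 0.03075.
CI: 0.50295 ± 0.03075 = (0.4722, 0.5337).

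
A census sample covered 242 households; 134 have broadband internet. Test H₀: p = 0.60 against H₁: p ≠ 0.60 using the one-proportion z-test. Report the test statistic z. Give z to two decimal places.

z = -1.47

With x = 134 successes in n = 242, p̂ = 0.55372.
SE₀ = √(0.60·0.40/242) = 0.031492.
z = (0.55372 − 0.60)/0.031492 = -0.04628/0.031492 = -1.47.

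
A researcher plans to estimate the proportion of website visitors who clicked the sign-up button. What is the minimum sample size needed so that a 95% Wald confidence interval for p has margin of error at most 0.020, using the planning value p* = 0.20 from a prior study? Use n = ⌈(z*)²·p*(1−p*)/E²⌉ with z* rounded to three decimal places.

The 95% critical value is z* = 1.960.
p*(1−p*) = 0.1600.
(z*)²·p*(1−p*)/E² = 3.841600·0.1600/0.000400 = 1536.640.
⌈1536.640⌉ = 1537.

n = 1537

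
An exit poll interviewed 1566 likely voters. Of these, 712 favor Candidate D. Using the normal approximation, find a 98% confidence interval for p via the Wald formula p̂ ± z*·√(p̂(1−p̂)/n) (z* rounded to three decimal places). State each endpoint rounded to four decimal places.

(0.4254, 0.4839)

With x = 712 successes in n = 1566, p̂ = 0.45466.
SE = √(p̂(1−p̂)/n) = √(0.247944/1566) = 0.012583.
z* = 2.326 at the 98% level.
Margin of error: 2.326 × 0.012583 = 0.02927.
CI: 0.45466 ± 0.02927 = (0.4254, 0.4839).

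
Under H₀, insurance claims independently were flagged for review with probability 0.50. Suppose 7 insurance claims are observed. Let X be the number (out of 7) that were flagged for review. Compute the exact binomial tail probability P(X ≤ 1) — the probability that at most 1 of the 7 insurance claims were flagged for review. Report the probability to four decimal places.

X ~ Binomial(n=7, p=0.50).
P(X ≤ 1) = C(7,0)·0.50^0·0.50^7 + C(7,1)·0.50^1·0.50^6.
= 0.007812 + 0.054688 = 0.0625.

P = 0.0625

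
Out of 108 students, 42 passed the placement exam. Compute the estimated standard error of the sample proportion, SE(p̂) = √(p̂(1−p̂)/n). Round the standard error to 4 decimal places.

SE = 0.0469

p̂ = 42/108 = 0.38889.
p̂(1−p̂) = 0.38889·0.61111 = 0.237655.
SE = √(0.237655/108) = 0.0469.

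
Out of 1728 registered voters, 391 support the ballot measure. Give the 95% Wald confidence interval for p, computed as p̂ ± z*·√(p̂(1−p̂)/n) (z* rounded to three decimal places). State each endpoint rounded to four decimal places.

With x = 391 successes in n = 1728, p̂ = 0.22627.
Standard error of p̂: √(0.175074/1728) = √0.000101316 = 0.010066.
The 95% critical value is z* = 1.960.
Margin of error: 1.960 × 0.010066 = 0.01973.
CI: 0.22627 ± 0.01973 = (0.2065, 0.2460).

(0.2065, 0.2460)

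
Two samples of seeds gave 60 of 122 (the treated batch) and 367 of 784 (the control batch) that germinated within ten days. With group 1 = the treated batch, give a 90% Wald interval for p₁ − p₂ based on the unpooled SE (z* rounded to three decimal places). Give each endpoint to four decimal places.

(-0.0563, 0.1037)

p̂₁ = 60/122 = 0.49180, p̂₂ = 367/784 = 0.46811; p̂₁ − p̂₂ = 0.02369.
SE = √(0.002048630 + 0.000317581) = √0.002366211 = 0.048644.
The 90% critical value is z* = 1.645. Margin of error = 0.08002.
Interval: 0.02369 ± 0.08002 → (-0.0563, 0.1037).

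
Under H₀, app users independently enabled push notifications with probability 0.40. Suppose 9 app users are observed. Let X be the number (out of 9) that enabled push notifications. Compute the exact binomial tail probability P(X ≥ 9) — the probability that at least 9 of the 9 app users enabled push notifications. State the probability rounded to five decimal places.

P = 0.00026

X is binomial with n = 9 and p = 0.40.
P(X ≥ 9) = C(9,9)·0.40^9·0.60^0.
= 0.000262 = 0.00026.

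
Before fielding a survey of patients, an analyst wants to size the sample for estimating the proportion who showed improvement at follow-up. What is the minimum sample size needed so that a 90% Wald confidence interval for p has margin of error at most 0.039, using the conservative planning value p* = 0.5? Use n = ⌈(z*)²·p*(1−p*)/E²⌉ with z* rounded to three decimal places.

n = 445

z* = 1.645 at the 90% level.
p*(1−p*) = 0.2500.
(z*)²·p*(1−p*)/E² = 2.706025·0.2500/0.001521 = 444.777.
Rounding up, n = 445.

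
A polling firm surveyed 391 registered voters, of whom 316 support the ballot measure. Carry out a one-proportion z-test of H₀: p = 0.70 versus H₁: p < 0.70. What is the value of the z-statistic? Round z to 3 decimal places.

z = 4.668

The sample proportion is 316/391 = 0.80818.
Null standard error: √(0.70·0.30/391) = √0.000537084 = 0.023175.
Test statistic: z = 0.10818/0.023175 = 4.668.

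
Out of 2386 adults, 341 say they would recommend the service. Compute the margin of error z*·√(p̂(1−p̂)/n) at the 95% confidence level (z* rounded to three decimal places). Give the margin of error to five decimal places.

ME = 0.01404

Sample proportion p̂ = 341/2386 = 0.14292.
SE(p̂) = √(0.14292·0.85708/2386) = 0.007165.
z* = 1.960 at the 95% level.
ME = 1.960·0.007165 = 0.01404.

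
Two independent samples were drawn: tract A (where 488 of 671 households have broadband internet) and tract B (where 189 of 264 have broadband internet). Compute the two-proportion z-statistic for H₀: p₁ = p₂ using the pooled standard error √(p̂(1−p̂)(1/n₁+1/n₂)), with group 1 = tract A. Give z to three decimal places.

z = 0.350

Sample proportions: p̂₁ = 488/671 = 0.72727 and p̂₂ = 189/264 = 0.71591.
Pooling: p̂ = 677/935 = 0.72406.
SE = √[p̂(1−p̂)(1/n₁+1/n₂)] = √[0.72406·0.27594·(1/671+1/264)] ≈ 0.032474.
z = (p̂₁ − p̂₂)/SE = (0.72727 − 0.71591)/0.032474 = 0.01136/0.032474 = 0.350.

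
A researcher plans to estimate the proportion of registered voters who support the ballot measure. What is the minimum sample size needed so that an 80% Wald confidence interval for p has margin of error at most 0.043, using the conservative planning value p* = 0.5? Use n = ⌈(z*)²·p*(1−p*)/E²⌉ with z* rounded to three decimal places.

For 80% confidence, z* = 1.282.
p*(1−p*) = 0.50·0.50 = 0.2500.
(z*)²·p*(1−p*)/E² = 1.643524·0.2500/0.001849 = 222.218.
Rounding up, n = 223.

n = 223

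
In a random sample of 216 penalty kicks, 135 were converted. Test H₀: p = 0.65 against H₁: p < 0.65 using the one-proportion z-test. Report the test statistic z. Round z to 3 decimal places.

z = -0.770

p̂ = 135/216 = 0.62500.
SE₀ = √(0.65·0.35/216) = 0.032454.
Test statistic: z = -0.02500/0.032454 = -0.770.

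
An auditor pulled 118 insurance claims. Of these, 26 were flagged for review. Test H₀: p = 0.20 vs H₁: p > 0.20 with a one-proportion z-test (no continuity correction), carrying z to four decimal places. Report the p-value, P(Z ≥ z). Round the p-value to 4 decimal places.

With x = 26 successes in n = 118, p̂ = 0.22034.
Under H₀, SE = √(p₀(1−p₀)/n) = √(0.20·0.80/118) = √0.001355932 = 0.036823.
Test statistic (full precision, shown to 4 dp): z = (26/118 − 0.20)/SE₀ ≈ 0.5523.
From the standard normal, P(Z ≥ z) = 0.2904.

p-value = 0.2904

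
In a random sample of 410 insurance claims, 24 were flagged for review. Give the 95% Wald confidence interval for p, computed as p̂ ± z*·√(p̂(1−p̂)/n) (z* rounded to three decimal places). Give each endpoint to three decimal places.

With x = 24 successes in n = 410, p̂ = 0.05854.
Standard error of p̂: √(0.055110/410) = √0.000134415 = 0.011594.
z* = 1.960 at the 95% level.
Margin of error: 1.960 × 0.011594 = 0.02272.
Interval: 0.05854 ± 0.02272 → (0.036, 0.081).

(0.036, 0.081)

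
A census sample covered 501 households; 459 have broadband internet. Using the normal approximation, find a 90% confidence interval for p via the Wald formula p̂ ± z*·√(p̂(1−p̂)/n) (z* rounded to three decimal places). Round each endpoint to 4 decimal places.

(0.8958, 0.9365)

The sample proportion is 459/501 = 0.91617.
SE(p̂) = √(0.91617·0.08383/501) = 0.012382.
For 90% confidence, z* = 1.645.
Margin of error: 1.645 × 0.012382 = 0.02037.
CI: 0.91617 ± 0.02037 = (0.8958, 0.9365).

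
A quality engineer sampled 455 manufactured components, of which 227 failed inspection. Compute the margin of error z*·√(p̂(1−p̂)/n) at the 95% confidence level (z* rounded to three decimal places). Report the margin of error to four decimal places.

With x = 227 successes in n = 455, p̂ = 0.49890.
SE = √(p̂(1−p̂)/n) = √(0.249999/455) = 0.023440.
The 95% critical value is z* = 1.960.
So ME = 0.0459.

ME = 0.0459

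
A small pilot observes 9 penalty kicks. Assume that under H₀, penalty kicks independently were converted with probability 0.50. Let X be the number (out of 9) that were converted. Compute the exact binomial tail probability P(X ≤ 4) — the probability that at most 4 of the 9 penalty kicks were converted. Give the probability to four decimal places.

X ~ Binomial(n=9, p=0.50).
P(X ≤ 4) = Σ_{j=0}^{4} C(9,j)·0.50^j·0.50^{9−j}.
= 0.001953 + 0.017578 + 0.070312 + 0.164062 + 0.246094 = 0.5000.

P = 0.5000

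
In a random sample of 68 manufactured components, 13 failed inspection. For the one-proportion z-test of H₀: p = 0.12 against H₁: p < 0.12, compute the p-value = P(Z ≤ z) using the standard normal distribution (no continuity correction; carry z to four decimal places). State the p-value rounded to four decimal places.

The sample proportion is 13/68 = 0.19118.
Under H₀, SE = √(p₀(1−p₀)/n) = √(0.12·0.88/68) = √0.001552941 = 0.039407.
z = (p̂ − p₀)/SE = (13/68 − 0.12)/0.039407 ≈ 1.8062.
p-value = P(Z ≤ z) with z = 1.8062 → 0.9646.

p-value = 0.9646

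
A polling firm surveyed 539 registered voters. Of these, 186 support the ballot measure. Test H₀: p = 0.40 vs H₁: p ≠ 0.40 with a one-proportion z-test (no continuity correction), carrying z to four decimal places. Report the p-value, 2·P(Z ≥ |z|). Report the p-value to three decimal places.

With x = 186 successes in n = 539, p̂ = 0.34508.
Null standard error: √(0.40·0.60/539) = √0.000445269 = 0.021101.
z = (p̂ − p₀)/SE = (186/539 − 0.40)/0.021101 ≈ -2.6025.
p-value = 2·P(Z ≥ |z|) with z = -2.6025 → 0.009.

p-value = 0.009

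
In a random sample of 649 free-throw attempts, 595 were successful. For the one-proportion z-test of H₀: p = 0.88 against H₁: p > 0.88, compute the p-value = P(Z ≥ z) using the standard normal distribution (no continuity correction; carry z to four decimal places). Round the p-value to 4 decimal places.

p̂ = 595/649 = 0.91680.
Null standard error: √(0.88·0.12/649) = √0.000162712 = 0.012756.
z = (p̂ − p₀)/SE = (595/649 − 0.88)/0.012756 ≈ 2.8846.
From the standard normal, P(Z ≥ z) = 0.0020.

p-value = 0.0020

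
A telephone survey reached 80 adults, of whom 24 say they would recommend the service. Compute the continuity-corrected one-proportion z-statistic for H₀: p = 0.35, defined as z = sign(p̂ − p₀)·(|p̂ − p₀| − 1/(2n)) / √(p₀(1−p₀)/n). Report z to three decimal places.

p̂ = 24/80 = 0.30000. p̂ − p₀ = -0.050000.
1/(2n) = 0.006250.
Corrected numerator: |-0.050000| − 0.006250 = 0.043750.
Under H₀, SE = √(p₀(1−p₀)/n) = √(0.35·0.65/80) = √0.002843750 = 0.053327.
z = (−)0.043750/0.053327 = -0.820.

z = -0.820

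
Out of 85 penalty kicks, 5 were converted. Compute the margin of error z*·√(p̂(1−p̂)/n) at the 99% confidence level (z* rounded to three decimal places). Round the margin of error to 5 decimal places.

ME = 0.06574

p̂ = 5/85 = 0.05882.
SE(p̂) = √(0.05882·0.94118/85) = 0.025521.
The 99% critical value is z* = 2.576.
So ME = 0.06574.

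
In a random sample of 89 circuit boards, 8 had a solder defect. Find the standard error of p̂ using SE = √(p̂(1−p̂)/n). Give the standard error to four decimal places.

p̂ = 8/89 = 0.08989.
p̂(1−p̂) = 0.081810.
SE = √(0.081810/89) = 0.0303.

SE = 0.0303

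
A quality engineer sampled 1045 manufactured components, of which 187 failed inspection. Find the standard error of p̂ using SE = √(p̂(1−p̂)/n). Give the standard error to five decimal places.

p̂ = 187/1045 = 0.17895.
p̂(1−p̂) = 0.17895·0.82105 = 0.146927.
SE = √(0.146927/1045) = √0.000140600 = 0.01186.

SE = 0.01186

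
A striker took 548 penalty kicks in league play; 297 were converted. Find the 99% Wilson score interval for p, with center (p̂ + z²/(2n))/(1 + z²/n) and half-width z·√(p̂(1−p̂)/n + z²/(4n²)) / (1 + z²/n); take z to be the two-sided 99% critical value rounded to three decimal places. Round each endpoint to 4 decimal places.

Here p̂ = 297/548 = 0.54197 and z = 2.576 (z² = 6.635776).
1 + z²/n = 1.012109.
Adjusted center: (0.54197 + z²/(2n))/1.012109 = 0.54147.
Radicand: p̂(1−p̂)/n + z²/(4n²) = 0.000452990 + 0.000005524 = 0.000458514.
Half-width = 2.576·√0.000458514/1.012109 = 0.05450.
Interval: 0.54147 ± 0.05450 → (0.4870, 0.5960).

(0.4870, 0.5960)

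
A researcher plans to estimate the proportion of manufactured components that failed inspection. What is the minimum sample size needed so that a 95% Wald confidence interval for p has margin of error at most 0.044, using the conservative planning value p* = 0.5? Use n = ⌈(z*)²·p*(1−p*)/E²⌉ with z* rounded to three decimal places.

n = 497

z* = 1.960 at the 95% level.
p*(1−p*) = 0.2500.
Required n before rounding: 3.841600 × 0.2500 / 0.044² = 496.074.
Rounding up, n = 497.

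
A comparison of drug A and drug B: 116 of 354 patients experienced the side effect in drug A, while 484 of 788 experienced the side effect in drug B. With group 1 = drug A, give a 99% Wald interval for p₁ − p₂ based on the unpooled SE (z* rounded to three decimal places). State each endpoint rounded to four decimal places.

p̂₁ = 116/354 = 0.32768, p̂₂ = 484/788 = 0.61421; p̂₁ − p̂₂ = -0.28653.
SE = √(0.000622336 + 0.000300705) = √0.000923041 = 0.030382.
z* = 2.576 at the 99% level. Margin of error = 0.07826.
CI: -0.28653 ± 0.07826 = (-0.3648, -0.2083).

(-0.3648, -0.2083)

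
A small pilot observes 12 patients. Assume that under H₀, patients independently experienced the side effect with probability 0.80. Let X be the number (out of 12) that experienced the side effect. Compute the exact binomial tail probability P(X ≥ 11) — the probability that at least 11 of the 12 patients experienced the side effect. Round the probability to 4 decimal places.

X is binomial with n = 12 and p = 0.80.
P(X ≥ 11) = C(12,11)·0.80^11·0.20^1 + C(12,12)·0.80^12·0.20^0.
= 0.206158 + 0.068719 = 0.2749.

P = 0.2749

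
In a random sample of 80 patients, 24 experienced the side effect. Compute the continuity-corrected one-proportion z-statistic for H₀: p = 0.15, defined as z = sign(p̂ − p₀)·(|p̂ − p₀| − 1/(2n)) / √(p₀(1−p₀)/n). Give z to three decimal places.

Sample proportion p̂ = 24/80 = 0.30000. p̂ − p₀ = 0.150000.
1/(2n) = 0.006250.
Corrected numerator: |0.150000| − 0.006250 = 0.143750.
Null standard error: √(0.15·0.85/80) = √0.001593750 = 0.039922.
z = +0.143750/0.039922 = 3.601.

z = 3.601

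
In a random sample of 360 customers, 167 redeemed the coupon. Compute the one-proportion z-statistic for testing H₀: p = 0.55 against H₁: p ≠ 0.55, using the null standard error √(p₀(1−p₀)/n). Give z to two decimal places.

Sample proportion p̂ = 167/360 = 0.46389.
Under H₀, SE = √(p₀(1−p₀)/n) = √(0.55·0.45/360) = √0.000687500 = 0.026220.
Test statistic: z = -0.08611/0.026220 = -3.28.

z = -3.28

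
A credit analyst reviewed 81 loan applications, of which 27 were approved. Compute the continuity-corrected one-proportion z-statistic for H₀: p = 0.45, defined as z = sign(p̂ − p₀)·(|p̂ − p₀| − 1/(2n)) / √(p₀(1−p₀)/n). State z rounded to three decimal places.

z = -1.999

The sample proportion is 27/81 = 0.33333. p̂ − p₀ = -0.116667.
1/(2n) = 0.006173.
Corrected numerator: |-0.116667| − 0.006173 = 0.110494.
Under H₀, SE = √(p₀(1−p₀)/n) = √(0.45·0.55/81) = √0.003055556 = 0.055277.
z = (−)0.110494/0.055277 = -1.999.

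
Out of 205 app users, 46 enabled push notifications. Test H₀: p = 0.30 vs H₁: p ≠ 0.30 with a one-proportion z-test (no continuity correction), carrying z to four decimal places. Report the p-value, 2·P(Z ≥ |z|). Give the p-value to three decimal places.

Sample proportion p̂ = 46/205 = 0.22439.
SE₀ = √(0.30·0.70/205) = 0.032006.
z = (p̂ − p₀)/SE = (46/205 − 0.30)/0.032006 ≈ -2.3624.
From the standard normal, 2·P(Z ≥ |z|) = 0.018.

p-value = 0.018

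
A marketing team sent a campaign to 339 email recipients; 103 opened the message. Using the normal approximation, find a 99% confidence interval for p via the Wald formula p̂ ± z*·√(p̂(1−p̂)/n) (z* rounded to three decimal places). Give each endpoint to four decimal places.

The sample proportion is 103/339 = 0.30383.
Standard error of p̂: √(0.211519/339) = √0.000623950 = 0.024979.
The 99% critical value is z* = 2.576.
Margin = 2.576·0.024979 = 0.06435.
So the interval runs from 0.2395 to 0.3682.

(0.2395, 0.3682)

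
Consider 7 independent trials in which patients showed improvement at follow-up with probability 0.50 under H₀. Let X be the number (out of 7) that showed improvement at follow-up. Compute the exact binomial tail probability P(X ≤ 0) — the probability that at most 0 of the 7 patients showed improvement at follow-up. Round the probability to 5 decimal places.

P = 0.00781

X ~ Binomial(n=7, p=0.50).
P(X ≤ 0) = C(7,0)·0.50^0·0.50^7.
= 0.007812 = 0.00781.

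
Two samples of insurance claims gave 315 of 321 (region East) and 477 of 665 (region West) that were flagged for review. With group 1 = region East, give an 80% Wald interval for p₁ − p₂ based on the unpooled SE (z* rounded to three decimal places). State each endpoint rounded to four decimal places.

(0.2396, 0.2884)

p̂₁ = 315/321 = 0.98131, p̂₂ = 477/665 = 0.71729; p̂₁ − p̂₂ = 0.26402.
SE = √(0.000057141 + 0.000304938) = √0.000362079 = 0.019028.
z* = 1.282 at the 80% level. Margin = 1.282·0.019028 = 0.02439.
Interval: 0.26402 ± 0.02439 → (0.2396, 0.2884).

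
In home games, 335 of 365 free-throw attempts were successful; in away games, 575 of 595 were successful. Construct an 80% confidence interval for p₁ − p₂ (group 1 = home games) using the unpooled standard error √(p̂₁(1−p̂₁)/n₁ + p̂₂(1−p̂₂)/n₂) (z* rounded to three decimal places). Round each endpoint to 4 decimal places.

p̂₁ = 0.91781, p̂₂ = 0.96639, so the observed difference is -0.04858.
SE = √(0.000206675 + 0.000054594) = √0.000261269 = 0.016164.
z* = 1.282 at the 80% level. Margin = 1.282·0.016164 = 0.02072.
CI: -0.04858 ± 0.02072 = (-0.0693, -0.0279).

(-0.0693, -0.0279)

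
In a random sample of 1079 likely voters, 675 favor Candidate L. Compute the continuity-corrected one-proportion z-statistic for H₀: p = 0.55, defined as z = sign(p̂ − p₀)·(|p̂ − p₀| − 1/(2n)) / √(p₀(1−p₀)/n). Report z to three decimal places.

p̂ = 675/1079 = 0.62558. p̂ − p₀ = 0.075579.
Continuity correction 1/(2n) = 1/2158 = 0.000463.
Corrected numerator: |0.075579| − 0.000463 = 0.075116.
Null standard error: √(0.55·0.45/1079) = √0.000229379 = 0.015145.
z = +0.075116/0.015145 = 4.960.

z = 4.960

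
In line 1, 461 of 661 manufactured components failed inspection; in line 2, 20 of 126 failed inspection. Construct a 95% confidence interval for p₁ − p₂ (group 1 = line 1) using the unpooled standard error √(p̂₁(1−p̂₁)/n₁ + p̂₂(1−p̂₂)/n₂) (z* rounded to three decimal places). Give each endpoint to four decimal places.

(0.4659, 0.6115)

p̂₁ = 461/661 = 0.69743, p̂₂ = 20/126 = 0.15873; p̂₁ − p̂₂ = 0.53870.
Unpooled SE = √(p̂₁(1−p̂₁)/n₁ + p̂₂(1−p̂₂)/n₂) = √(0.000319247 + 0.001059801) = 0.037136.
For 95% confidence, z* = 1.960. Margin = 1.960·0.037136 = 0.07279.
CI: 0.53870 ± 0.07279 = (0.4659, 0.6115).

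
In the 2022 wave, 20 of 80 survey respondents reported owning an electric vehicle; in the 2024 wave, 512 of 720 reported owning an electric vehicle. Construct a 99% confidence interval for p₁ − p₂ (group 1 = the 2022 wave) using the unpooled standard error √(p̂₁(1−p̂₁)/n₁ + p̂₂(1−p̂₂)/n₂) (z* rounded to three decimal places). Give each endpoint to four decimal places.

(-0.5932, -0.3290)

p̂₁ = 20/80 = 0.25000, p̂₂ = 512/720 = 0.71111; p̂₁ − p̂₂ = -0.46111.
Unpooled SE = √(p̂₁(1−p̂₁)/n₁ + p̂₂(1−p̂₂)/n₂) = √(0.002343750 + 0.000285322) = 0.051274.
z* = 2.576 at the 99% level. Margin = 2.576·0.051274 = 0.13208.
So the interval runs from -0.5932 to -0.3290.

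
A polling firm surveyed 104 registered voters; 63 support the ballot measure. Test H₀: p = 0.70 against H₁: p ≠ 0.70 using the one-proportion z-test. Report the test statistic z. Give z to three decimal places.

z = -2.097

The sample proportion is 63/104 = 0.60577.
Under H₀, SE = √(p₀(1−p₀)/n) = √(0.70·0.30/104) = √0.002019231 = 0.044936.
z = (p̂ − p₀)/SE = (0.60577 − 0.70)/0.044936 = -2.097.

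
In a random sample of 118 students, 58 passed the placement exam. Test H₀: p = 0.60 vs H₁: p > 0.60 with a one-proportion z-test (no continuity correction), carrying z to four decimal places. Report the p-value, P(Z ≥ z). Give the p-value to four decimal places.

p-value = 0.9919

With x = 58 successes in n = 118, p̂ = 0.49153.
SE₀ = √(0.60·0.40/118) = 0.045099.
z = (p̂ − p₀)/SE = (58/118 − 0.60)/0.045099 ≈ -2.4053.
p-value = P(Z ≥ z) with z = -2.4053 → 0.9919.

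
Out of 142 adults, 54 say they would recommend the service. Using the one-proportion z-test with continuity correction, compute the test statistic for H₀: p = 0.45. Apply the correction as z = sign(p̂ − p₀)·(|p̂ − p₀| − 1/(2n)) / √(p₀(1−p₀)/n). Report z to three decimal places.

z = -1.586

Sample proportion p̂ = 54/142 = 0.38028. p̂ − p₀ = -0.069718.
Continuity correction 1/(2n) = 1/284 = 0.003521.
Corrected numerator: |-0.069718| − 0.003521 = 0.066197.
Null standard error: √(0.45·0.55/142) = √0.001742958 = 0.041749.
z = (−)0.066197/0.041749 = -1.586.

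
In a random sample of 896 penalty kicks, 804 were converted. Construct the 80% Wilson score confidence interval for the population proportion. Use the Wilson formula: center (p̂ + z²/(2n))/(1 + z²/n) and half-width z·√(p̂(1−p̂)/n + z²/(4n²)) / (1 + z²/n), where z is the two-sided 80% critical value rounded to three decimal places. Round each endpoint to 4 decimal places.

Here p̂ = 804/896 = 0.89732 and z = 1.282 (z² = 1.643524).
Denominator 1 + z²/n = 1 + 1.643524/896 = 1.001834.
Adjusted center: (0.89732 + z²/(2n))/1.001834 = 0.89659.
Radicand: p̂(1−p̂)/n + z²/(4n²) = 0.000102830 + 0.000000512 = 0.000103342.
Half-width = z·√(radicand)/denom = 1.282·0.010166/1.001834 = 0.01301.
CI: 0.89659 ± 0.01301 = (0.8836, 0.9096).

(0.8836, 0.9096)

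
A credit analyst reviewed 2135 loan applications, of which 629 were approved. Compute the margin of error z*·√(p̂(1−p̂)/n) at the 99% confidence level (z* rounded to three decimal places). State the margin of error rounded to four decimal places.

With x = 629 successes in n = 2135, p̂ = 0.29461.
SE = √(p̂(1−p̂)/n) = √(0.207816/2135) = 0.009866.
The 99% critical value is z* = 2.576.
So ME = 0.0254.

ME = 0.0254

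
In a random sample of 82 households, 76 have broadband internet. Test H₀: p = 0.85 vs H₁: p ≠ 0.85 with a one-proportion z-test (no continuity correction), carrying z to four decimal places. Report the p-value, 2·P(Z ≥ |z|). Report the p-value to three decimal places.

p-value = 0.051

p̂ = 76/82 = 0.92683.
Null standard error: √(0.85·0.15/82) = √0.001554878 = 0.039432.
Test statistic (full precision, shown to 4 dp): z = (76/82 − 0.85)/SE₀ ≈ 1.9484.
p-value = 2·P(Z ≥ |z|) with z = 1.9484 → 0.051.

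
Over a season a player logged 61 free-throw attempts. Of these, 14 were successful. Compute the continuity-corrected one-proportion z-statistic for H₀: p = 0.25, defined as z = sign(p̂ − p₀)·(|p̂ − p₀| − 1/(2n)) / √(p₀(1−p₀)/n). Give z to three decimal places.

p̂ = 14/61 = 0.22951. p̂ − p₀ = -0.020492.
1/(2n) = 0.008197.
Corrected numerator: |-0.020492| − 0.008197 = 0.012295.
Under H₀, SE = √(p₀(1−p₀)/n) = √(0.25·0.75/61) = √0.003073770 = 0.055442.
z = −0.012295/0.055442 = -0.222.

z = -0.222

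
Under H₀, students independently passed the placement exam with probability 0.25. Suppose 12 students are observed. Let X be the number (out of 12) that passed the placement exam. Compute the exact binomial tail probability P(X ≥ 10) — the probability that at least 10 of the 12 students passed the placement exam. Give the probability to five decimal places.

P = 0.00004

X is binomial with n = 12 and p = 0.25.
P(X ≥ 10) = C(12,10)·0.25^10·0.75^2 + C(12,11)·0.25^11·0.75^1 + C(12,12)·0.25^12·0.75^0.
= 0.000035 + 0.000002 + 0.000000 = 0.00004.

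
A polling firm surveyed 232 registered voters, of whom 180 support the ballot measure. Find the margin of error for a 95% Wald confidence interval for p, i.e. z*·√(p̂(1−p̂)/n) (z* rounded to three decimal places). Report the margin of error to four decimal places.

Sample proportion p̂ = 180/232 = 0.77586.
SE(p̂) = √(0.77586·0.22414/232) = 0.027378.
The 95% critical value is z* = 1.960.
ME = 1.960·0.027378 = 0.0537.

ME = 0.0537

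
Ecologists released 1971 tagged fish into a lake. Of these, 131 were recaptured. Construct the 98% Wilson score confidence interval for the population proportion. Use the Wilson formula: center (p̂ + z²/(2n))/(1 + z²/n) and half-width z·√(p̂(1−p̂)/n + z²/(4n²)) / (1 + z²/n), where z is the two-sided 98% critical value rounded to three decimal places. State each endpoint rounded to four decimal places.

(0.0546, 0.0807)

p̂ = 131/1971 = 0.06646; z = 2.326, so z² = 5.410276.
Denominator 1 + z²/n = 1 + 5.410276/1971 = 1.002745.
Adjusted center: (0.06646 + z²/(2n))/1.002745 = 0.06765.
Radicand: p̂(1−p̂)/n + z²/(4n²) = 0.000031480 + 0.000000348 = 0.000031828.
Half-width = 2.326·√0.000031828/1.002745 = 0.01309.
CI: 0.06765 ± 0.01309 = (0.0546, 0.0807).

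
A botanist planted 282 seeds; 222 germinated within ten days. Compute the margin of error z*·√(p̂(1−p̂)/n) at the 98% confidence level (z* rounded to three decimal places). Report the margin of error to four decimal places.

ME = 0.0567

Sample proportion p̂ = 222/282 = 0.78723.
SE = √(p̂(1−p̂)/n) = √(0.167497/282) = 0.024371.
For 98% confidence, z* = 2.326.
ME = 2.326·0.024371 = 0.0567.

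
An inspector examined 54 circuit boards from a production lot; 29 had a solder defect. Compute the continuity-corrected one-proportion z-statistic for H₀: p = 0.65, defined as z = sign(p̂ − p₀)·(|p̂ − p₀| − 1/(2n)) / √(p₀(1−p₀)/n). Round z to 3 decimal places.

z = -1.598

p̂ = 29/54 = 0.53704. p̂ − p₀ = -0.112963.
1/(2n) = 0.009259.
Corrected numerator: |-0.112963| − 0.009259 = 0.103704.
Null standard error: √(0.65·0.35/54) = √0.004212963 = 0.064907.
z = (−)0.103704/0.064907 = -1.598.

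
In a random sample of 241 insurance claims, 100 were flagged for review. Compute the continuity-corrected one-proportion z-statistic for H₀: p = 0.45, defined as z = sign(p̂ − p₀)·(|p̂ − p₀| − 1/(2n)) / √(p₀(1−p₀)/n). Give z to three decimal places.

z = -1.029

Sample proportion p̂ = 100/241 = 0.41494. p̂ − p₀ = -0.035062.
Continuity correction 1/(2n) = 1/482 = 0.002075.
Corrected numerator: |-0.035062| − 0.002075 = 0.032987.
SE₀ = √(0.45·0.55/241) = 0.032046.
z = (−)0.032987/0.032046 = -1.029.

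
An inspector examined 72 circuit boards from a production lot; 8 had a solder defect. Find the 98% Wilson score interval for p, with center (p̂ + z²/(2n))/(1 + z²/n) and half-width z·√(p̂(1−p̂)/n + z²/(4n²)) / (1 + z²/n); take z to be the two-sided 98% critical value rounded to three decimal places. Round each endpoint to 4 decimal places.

p̂ = 8/72 = 0.11111; z = 2.326, so z² = 5.410276.
1 + z²/n = 1.075143.
Adjusted center: (0.11111 + z²/(2n))/1.075143 = 0.13829.
Radicand: p̂(1−p̂)/n + z²/(4n²) = 0.001371742 + 0.000260912 = 0.001632654.
Half-width = 2.326·√0.001632654/1.075143 = 0.08742.
So the interval runs from 0.0509 to 0.2257.

(0.0509, 0.2257)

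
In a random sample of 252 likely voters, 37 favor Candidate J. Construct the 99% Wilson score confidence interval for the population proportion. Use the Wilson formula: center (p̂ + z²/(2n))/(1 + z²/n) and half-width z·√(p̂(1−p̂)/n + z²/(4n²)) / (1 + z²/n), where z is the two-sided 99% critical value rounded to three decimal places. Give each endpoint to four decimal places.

p̂ = 37/252 = 0.14683; z = 2.576, so z² = 6.635776.
Denominator 1 + z²/n = 1 + 6.635776/252 = 1.026332.
Center = (0.14683 + 0.013166)/1.026332 = 0.15589.
Radicand: p̂(1−p̂)/n + z²/(4n²) = 0.000497094 + 0.000026123 = 0.000523217.
Half-width = z·√(radicand)/denom = 2.576·0.022874/1.026332 = 0.05741.
So the interval runs from 0.0985 to 0.2133.

(0.0985, 0.2133)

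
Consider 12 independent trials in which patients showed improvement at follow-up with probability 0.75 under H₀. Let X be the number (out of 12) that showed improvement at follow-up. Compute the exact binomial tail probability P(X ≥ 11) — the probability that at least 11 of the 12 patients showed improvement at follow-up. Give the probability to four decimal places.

X is binomial with n = 12 and p = 0.75.
P(X ≥ 11) = C(12,11)·0.75^11·0.25^1 + C(12,12)·0.75^12·0.25^0.
= 0.126705 + 0.031676 = 0.1584.

P = 0.1584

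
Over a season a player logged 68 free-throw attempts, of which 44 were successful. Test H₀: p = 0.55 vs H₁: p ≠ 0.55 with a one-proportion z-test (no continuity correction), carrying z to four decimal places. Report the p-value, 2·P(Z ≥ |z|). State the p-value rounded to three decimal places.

p-value = 0.108

p̂ = 44/68 = 0.64706.
Null standard error: √(0.55·0.45/68) = √0.003639706 = 0.060330.
z = (p̂ − p₀)/SE = (44/68 − 0.55)/0.060330 ≈ 1.6088.
p-value = 2·P(Z ≥ |z|) with z = 1.6088 → 0.108.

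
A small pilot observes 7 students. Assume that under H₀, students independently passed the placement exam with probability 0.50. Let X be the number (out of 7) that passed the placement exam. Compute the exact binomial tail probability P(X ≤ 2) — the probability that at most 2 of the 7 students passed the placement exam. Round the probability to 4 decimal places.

P = 0.2266

X ~ Binomial(n=7, p=0.50).
P(X ≤ 2) = C(7,0)·0.50^0·0.50^7 + C(7,1)·0.50^1·0.50^6 + C(7,2)·0.50^2·0.50^5.
= 0.007812 + 0.054688 + 0.164062 = 0.2266.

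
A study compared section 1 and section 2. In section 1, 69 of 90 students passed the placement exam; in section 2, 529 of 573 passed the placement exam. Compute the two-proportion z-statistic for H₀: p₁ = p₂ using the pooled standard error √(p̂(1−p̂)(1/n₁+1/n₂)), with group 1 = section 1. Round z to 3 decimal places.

p̂₁ = 69/90 = 0.76667, p̂₂ = 529/573 = 0.92321.
Pooling: p̂ = 598/663 = 0.90196.
SE = √[p̂(1−p̂)(1/n₁+1/n₂)] = √[0.90196·0.09804·(1/90+1/573)] ≈ 0.033717.
z = (p̂₁ − p̂₂)/SE = (0.76667 − 0.92321)/0.033717 = -0.15654/0.033717 = -4.643.

z = -4.643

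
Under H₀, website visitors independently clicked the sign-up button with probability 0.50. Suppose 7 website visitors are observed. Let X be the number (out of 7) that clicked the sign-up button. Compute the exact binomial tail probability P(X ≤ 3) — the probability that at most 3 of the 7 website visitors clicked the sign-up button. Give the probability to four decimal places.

P = 0.5000

X ~ Binomial(n=7, p=0.50).
P(X ≤ 3) = C(7,0)·0.50^0·0.50^7 + C(7,1)·0.50^1·0.50^6 + C(7,2)·0.50^2·0.50^5 + C(7,3)·0.50^3·0.50^4.
= 0.007812 + 0.054688 + 0.164062 + 0.273438 = 0.5000.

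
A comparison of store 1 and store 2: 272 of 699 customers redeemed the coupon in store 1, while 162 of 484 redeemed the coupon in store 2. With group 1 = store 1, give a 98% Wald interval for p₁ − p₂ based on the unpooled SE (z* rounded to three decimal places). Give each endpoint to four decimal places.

p̂₁ = 0.38913, p̂₂ = 0.33471, so the observed difference is 0.05442.
Unpooled SE = √(p̂₁(1−p̂₁)/n₁ + p̂₂(1−p̂₂)/n₂) = √(0.000340068 + 0.000460082) = 0.028287.
The 98% critical value is z* = 2.326. Margin of error = 0.06580.
CI: 0.05442 ± 0.06580 = (-0.0114, 0.1202).

(-0.0114, 0.1202)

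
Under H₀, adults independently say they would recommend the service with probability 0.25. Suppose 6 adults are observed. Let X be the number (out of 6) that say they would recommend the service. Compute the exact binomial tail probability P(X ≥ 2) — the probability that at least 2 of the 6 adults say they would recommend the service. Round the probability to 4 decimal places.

X ~ Binomial(n=6, p=0.25).
P(X ≥ 2) = Σ_{j=2}^{6} C(6,j)·0.25^j·0.75^{6−j}.
= 0.296631 + 0.131836 + 0.032959 + 0.004395 + 0.000244 = 0.4661.

P = 0.4661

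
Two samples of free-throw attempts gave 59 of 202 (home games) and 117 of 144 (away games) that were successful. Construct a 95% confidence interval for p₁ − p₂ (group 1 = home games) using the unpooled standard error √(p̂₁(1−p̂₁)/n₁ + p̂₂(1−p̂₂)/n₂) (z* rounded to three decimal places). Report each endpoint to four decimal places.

p̂₁ = 0.29208, p̂₂ = 0.81250, so the observed difference is -0.52042.
SE = √(0.001023609 + 0.001057943) = √0.002081552 = 0.045624.
The 95% critical value is z* = 1.960. Margin = 1.960·0.045624 = 0.08942.
CI: -0.52042 ± 0.08942 = (-0.6098, -0.4310).

(-0.6098, -0.4310)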